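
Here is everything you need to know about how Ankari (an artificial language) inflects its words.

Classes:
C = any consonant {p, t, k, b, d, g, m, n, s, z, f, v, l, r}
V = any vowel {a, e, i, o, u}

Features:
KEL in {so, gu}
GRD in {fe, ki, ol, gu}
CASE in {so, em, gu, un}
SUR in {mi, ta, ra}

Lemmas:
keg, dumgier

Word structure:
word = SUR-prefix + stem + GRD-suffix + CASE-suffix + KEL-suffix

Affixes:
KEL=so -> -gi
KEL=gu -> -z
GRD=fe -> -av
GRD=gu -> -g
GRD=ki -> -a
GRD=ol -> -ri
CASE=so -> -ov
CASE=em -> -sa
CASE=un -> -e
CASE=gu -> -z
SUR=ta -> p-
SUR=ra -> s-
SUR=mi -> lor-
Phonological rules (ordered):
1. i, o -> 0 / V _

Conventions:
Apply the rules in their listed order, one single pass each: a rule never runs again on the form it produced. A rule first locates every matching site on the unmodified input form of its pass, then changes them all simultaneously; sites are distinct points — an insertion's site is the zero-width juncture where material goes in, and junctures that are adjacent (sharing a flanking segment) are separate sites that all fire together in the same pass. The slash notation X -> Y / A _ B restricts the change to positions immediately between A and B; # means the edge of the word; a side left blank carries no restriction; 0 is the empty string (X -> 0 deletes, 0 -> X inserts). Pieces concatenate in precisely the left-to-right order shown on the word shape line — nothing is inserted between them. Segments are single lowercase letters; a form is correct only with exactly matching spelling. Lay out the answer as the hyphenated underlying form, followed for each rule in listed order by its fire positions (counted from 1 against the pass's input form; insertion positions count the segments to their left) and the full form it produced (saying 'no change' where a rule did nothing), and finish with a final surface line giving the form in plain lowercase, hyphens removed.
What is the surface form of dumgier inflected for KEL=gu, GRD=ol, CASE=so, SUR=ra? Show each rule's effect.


underlying: s-dumgier-ri-ov-z
1. i, o -> 0 / V _: fires at position(s) 11: sdumgierrivz
surface: sdumgierrivz


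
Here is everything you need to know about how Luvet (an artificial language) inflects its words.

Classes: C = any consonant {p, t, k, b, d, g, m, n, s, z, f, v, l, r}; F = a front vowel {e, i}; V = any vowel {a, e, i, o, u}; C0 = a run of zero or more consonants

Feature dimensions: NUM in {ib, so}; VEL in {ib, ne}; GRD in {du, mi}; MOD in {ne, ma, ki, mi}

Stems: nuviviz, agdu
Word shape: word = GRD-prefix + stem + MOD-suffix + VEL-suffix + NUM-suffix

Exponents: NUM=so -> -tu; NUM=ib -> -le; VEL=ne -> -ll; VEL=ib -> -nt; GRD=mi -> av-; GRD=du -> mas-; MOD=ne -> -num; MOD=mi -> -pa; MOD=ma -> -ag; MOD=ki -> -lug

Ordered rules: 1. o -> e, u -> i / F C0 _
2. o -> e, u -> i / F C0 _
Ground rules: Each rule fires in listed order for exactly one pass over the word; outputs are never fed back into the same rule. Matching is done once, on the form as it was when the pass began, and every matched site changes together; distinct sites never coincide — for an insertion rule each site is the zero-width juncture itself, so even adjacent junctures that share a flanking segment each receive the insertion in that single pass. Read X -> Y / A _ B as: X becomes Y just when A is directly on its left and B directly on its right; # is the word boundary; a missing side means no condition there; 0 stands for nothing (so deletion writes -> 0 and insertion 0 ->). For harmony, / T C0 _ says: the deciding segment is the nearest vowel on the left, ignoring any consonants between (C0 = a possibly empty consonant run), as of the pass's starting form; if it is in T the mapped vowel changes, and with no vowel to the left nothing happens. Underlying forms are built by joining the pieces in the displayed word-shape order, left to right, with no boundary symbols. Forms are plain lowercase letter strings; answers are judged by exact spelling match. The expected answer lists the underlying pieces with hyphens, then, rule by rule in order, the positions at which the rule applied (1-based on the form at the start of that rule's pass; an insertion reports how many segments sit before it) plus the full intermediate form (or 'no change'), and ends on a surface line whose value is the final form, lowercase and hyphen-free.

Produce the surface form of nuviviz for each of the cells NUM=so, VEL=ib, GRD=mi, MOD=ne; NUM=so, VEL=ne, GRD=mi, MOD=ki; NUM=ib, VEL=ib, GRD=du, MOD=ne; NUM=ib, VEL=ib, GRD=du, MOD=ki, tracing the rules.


cell NUM=so, VEL=ib, GRD=mi, MOD=ne:
underlying: av-nuviviz-num-nt-tu
1. o -> e, u -> i / F C0 _: fires at position(s) 11: avnuviviznimnttu
2. o -> e, u -> i / F C0 _: fires at position(s) 16: avnuviviznimntti
surface: avnuviviznimntti

cell NUM=so, VEL=ne, GRD=mi, MOD=ki:
underlying: av-nuviviz-lug-ll-tu
1. o -> e, u -> i / F C0 _: fires at position(s) 11: avnuvivizliglltu
2. o -> e, u -> i / F C0 _: fires at position(s) 16: avnuvivizligllti
surface: avnuvivizligllti

cell NUM=ib, VEL=ib, GRD=du, MOD=ne:
underlying: mas-nuviviz-num-nt-le
1. o -> e, u -> i / F C0 _: fires at position(s) 12: masnuviviznimntle
2. o -> e, u -> i / F C0 _: no change
surface: masnuviviznimntle

cell NUM=ib, VEL=ib, GRD=du, MOD=ki:
underlying: mas-nuviviz-lug-nt-le
1. o -> e, u -> i / F C0 _: fires at position(s) 12: masnuvivizligntle
2. o -> e, u -> i / F C0 _: no change
surface: masnuvivizligntle


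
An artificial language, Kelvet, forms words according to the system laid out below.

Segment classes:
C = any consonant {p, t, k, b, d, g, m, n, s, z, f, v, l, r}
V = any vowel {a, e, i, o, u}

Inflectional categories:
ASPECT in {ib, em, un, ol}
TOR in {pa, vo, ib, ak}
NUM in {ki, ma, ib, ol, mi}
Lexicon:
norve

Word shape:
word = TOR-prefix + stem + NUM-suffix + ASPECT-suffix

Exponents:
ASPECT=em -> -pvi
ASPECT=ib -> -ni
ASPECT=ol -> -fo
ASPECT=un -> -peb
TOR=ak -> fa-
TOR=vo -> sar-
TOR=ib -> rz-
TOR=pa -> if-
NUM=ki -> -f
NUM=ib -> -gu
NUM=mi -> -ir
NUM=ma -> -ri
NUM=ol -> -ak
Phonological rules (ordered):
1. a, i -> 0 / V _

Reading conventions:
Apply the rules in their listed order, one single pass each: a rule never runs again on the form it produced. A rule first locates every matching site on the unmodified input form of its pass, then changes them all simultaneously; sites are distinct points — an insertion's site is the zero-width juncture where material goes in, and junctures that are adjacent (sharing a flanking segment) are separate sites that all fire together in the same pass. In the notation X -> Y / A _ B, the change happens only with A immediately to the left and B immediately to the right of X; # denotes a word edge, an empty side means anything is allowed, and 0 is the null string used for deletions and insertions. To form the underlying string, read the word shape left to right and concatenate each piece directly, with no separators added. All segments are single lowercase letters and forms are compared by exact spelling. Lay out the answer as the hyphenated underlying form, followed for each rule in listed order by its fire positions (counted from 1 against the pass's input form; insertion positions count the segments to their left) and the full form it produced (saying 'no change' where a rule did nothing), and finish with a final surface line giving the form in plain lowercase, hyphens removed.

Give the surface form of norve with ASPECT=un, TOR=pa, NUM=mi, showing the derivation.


underlying: if-norve-ir-peb
1. a, i -> 0 / V _: fires at position(s) 8: ifnorverpeb
surface: ifnorverpeb


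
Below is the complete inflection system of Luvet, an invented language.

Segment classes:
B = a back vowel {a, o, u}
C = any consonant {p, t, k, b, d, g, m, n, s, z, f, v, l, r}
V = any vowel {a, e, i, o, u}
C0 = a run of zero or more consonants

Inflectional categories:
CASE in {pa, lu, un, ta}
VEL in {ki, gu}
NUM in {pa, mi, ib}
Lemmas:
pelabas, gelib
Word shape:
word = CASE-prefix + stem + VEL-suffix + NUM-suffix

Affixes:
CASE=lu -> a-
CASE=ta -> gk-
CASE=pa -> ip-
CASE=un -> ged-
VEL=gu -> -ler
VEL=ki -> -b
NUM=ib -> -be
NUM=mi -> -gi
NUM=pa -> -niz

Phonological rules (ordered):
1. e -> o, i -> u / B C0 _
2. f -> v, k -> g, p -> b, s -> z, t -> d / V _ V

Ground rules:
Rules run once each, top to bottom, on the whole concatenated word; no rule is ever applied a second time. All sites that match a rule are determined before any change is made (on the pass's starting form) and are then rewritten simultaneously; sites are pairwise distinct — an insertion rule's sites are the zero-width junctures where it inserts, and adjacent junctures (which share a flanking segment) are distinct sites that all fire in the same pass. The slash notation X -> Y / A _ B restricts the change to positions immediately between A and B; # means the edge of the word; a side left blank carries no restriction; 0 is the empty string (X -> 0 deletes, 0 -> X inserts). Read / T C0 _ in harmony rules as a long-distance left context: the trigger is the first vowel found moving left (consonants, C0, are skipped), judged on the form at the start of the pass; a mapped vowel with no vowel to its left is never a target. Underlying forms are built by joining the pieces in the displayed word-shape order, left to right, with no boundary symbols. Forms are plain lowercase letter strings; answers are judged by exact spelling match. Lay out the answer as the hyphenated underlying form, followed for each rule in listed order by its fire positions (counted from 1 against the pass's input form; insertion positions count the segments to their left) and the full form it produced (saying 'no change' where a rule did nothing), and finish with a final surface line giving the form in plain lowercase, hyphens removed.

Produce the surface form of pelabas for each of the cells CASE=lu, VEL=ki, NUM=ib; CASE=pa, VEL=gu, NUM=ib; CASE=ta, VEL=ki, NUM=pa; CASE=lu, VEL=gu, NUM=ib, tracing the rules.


cell CASE=lu, VEL=ki, NUM=ib:
underlying: a-pelabas-b-be
1. e -> o, i -> u / B C0 _: fires at position(s) 3, 11: apolabasbbo
2. f -> v, k -> g, p -> b, s -> z, t -> d / V _ V: fires at position(s) 2: abolabasbbo
surface: abolabasbbo

cell CASE=pa, VEL=gu, NUM=ib:
underlying: ip-pelabas-ler-be
1. e -> o, i -> u / B C0 _: fires at position(s) 11: ippelabaslorbe
2. f -> v, k -> g, p -> b, s -> z, t -> d / V _ V: no change
surface: ippelabaslorbe

cell CASE=ta, VEL=ki, NUM=pa:
underlying: gk-pelabas-b-niz
1. e -> o, i -> u / B C0 _: fires at position(s) 12: gkpelabasbnuz
2. f -> v, k -> g, p -> b, s -> z, t -> d / V _ V: no change
surface: gkpelabasbnuz

cell CASE=lu, VEL=gu, NUM=ib:
underlying: a-pelabas-ler-be
1. e -> o, i -> u / B C0 _: fires at position(s) 3, 10: apolabaslorbe
2. f -> v, k -> g, p -> b, s -> z, t -> d / V _ V: fires at position(s) 2: abolabaslorbe
surface: abolabaslorbe


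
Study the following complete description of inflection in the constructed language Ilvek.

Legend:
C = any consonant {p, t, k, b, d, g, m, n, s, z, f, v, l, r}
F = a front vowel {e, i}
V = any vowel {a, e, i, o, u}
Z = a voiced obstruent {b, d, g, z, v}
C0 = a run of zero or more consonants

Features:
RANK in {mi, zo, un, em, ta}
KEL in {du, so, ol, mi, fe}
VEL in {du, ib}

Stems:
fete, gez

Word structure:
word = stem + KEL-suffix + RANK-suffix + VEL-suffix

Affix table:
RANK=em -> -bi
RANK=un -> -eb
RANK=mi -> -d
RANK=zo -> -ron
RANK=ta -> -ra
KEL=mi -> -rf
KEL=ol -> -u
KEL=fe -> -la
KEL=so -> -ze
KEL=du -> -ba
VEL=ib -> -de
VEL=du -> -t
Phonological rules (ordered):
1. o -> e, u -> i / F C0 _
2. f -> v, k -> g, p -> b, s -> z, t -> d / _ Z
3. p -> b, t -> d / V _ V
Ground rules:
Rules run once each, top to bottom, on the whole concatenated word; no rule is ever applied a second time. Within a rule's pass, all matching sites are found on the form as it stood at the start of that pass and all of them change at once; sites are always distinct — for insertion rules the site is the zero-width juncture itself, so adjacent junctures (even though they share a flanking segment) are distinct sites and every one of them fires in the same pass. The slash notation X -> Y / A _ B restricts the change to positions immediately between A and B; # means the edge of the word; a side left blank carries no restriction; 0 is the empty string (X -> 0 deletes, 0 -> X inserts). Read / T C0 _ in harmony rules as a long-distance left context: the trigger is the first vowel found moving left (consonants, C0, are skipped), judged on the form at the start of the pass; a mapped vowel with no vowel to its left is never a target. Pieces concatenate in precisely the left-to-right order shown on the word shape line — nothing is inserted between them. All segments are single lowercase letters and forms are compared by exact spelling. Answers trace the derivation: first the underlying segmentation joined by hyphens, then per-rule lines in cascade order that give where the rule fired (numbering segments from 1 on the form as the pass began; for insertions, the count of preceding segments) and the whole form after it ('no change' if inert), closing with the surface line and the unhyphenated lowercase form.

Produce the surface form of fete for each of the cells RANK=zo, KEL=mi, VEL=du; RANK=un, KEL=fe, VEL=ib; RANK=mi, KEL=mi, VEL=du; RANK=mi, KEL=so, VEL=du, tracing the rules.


cell RANK=zo, KEL=mi, VEL=du:
underlying: fete-rf-ron-t
1. o -> e, u -> i / F C0 _: fires at position(s) 8: feterfrent
2. f -> v, k -> g, p -> b, s -> z, t -> d / _ Z: no change
3. p -> b, t -> d / V _ V: fires at position(s) 3: federfrent
surface: federfrent

cell RANK=un, KEL=fe, VEL=ib:
underlying: fete-la-eb-de
1. o -> e, u -> i / F C0 _: no change
2. f -> v, k -> g, p -> b, s -> z, t -> d / _ Z: no change
3. p -> b, t -> d / V _ V: fires at position(s) 3: fedelaebde
surface: fedelaebde

cell RANK=mi, KEL=mi, VEL=du:
underlying: fete-rf-d-t
1. o -> e, u -> i / F C0 _: no change
2. f -> v, k -> g, p -> b, s -> z, t -> d / _ Z: fires at position(s) 6: fetervdt
3. p -> b, t -> d / V _ V: fires at position(s) 3: federvdt
surface: federvdt

cell RANK=mi, KEL=so, VEL=du:
underlying: fete-ze-d-t
1. o -> e, u -> i / F C0 _: no change
2. f -> v, k -> g, p -> b, s -> z, t -> d / _ Z: no change
3. p -> b, t -> d / V _ V: fires at position(s) 3: fedezedt
surface: fedezedt


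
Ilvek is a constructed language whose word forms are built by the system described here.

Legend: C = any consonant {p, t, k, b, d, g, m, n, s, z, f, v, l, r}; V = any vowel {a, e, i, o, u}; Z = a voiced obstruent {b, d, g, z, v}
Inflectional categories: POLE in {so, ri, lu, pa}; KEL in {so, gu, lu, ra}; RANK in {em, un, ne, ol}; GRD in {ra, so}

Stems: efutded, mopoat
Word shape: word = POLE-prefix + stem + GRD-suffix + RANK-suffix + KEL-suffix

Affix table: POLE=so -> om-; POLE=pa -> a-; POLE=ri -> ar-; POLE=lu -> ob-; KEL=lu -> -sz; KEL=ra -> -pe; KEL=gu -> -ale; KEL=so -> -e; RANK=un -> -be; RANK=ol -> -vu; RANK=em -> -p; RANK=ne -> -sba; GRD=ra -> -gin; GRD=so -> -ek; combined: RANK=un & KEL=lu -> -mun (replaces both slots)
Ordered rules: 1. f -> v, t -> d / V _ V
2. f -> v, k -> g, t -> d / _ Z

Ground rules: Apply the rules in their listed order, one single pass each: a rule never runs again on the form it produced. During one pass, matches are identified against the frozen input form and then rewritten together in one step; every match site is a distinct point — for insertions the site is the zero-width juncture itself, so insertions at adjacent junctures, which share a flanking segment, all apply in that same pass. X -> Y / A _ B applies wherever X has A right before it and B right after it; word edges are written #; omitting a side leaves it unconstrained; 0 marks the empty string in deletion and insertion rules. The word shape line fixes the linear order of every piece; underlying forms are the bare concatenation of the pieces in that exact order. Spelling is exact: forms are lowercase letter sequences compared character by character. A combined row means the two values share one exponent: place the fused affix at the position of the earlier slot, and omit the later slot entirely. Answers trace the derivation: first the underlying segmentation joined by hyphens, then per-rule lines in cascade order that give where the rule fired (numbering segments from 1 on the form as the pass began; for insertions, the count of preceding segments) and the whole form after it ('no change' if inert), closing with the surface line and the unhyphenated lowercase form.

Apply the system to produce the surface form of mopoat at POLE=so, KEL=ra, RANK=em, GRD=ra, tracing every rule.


underlying: om-mopoat-gin-p-pe
1. f -> v, t -> d / V _ V: no change
2. f -> v, k -> g, t -> d / _ Z: fires at position(s) 8: ommopoadginppe
surface: ommopoadginppe


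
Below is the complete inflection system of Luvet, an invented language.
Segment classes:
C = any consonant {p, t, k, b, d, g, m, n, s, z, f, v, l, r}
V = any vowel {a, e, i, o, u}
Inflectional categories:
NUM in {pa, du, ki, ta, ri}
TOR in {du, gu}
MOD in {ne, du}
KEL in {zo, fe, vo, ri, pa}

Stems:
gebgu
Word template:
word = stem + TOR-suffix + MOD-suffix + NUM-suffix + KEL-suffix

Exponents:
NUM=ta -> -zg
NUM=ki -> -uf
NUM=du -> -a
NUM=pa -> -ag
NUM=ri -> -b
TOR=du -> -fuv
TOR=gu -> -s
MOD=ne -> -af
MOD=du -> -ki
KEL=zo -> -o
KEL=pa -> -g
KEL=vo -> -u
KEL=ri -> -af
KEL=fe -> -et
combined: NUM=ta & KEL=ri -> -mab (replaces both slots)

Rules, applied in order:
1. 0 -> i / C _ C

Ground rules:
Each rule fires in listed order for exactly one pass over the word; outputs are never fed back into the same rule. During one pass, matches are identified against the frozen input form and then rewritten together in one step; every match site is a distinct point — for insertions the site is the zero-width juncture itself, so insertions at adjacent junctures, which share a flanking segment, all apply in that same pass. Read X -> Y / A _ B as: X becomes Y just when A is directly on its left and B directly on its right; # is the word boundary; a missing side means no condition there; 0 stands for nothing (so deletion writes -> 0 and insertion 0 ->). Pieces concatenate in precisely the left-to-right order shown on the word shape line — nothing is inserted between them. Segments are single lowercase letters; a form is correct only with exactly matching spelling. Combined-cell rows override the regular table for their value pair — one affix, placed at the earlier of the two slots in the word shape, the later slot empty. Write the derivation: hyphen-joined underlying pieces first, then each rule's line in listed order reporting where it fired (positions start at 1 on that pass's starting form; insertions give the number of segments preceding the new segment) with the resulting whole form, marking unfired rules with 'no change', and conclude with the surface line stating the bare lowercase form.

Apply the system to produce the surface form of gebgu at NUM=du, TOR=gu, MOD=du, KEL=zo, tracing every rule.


underlying: gebgu-s-ki-a-o
1. 0 -> i / C _ C: inserts after position(s) 3, 6: gebigusikiao
surface: gebigusikiao


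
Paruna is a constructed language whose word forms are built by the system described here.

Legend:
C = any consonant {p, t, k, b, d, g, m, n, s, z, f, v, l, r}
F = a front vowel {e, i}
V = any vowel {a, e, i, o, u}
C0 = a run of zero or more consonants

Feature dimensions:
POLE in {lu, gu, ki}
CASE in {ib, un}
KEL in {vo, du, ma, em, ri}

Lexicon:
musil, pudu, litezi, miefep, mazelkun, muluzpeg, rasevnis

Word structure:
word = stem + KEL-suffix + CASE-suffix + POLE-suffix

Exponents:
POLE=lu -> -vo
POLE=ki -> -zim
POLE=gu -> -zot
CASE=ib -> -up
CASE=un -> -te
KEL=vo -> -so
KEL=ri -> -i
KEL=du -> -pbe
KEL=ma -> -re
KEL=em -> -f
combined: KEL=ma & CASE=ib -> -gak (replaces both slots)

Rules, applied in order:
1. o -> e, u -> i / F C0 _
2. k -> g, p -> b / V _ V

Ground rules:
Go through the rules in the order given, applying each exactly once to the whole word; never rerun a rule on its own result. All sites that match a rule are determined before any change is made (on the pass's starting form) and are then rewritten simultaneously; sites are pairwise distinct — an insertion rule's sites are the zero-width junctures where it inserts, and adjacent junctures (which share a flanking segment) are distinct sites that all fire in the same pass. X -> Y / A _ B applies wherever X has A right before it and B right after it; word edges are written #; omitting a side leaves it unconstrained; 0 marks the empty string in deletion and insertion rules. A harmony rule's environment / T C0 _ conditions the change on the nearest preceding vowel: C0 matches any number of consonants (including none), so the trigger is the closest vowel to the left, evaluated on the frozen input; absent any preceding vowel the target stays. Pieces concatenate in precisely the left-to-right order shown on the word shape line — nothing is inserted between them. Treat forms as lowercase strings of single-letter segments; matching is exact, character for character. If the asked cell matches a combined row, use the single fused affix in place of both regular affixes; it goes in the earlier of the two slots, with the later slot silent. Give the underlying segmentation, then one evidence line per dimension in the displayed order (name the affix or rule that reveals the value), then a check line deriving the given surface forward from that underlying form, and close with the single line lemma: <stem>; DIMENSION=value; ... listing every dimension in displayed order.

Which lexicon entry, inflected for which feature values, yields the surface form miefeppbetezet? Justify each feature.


underlying: miefep-pbe-te-zot
POLE=gu - signalled by the affix -zot
CASE=un - signalled by the affix -te
KEL=du - signalled by the affix -pbe
check: miefeppbetezot -> miefeppbetezet -> miefeppbetezet
lemma: miefep; POLE=gu; CASE=un; KEL=du


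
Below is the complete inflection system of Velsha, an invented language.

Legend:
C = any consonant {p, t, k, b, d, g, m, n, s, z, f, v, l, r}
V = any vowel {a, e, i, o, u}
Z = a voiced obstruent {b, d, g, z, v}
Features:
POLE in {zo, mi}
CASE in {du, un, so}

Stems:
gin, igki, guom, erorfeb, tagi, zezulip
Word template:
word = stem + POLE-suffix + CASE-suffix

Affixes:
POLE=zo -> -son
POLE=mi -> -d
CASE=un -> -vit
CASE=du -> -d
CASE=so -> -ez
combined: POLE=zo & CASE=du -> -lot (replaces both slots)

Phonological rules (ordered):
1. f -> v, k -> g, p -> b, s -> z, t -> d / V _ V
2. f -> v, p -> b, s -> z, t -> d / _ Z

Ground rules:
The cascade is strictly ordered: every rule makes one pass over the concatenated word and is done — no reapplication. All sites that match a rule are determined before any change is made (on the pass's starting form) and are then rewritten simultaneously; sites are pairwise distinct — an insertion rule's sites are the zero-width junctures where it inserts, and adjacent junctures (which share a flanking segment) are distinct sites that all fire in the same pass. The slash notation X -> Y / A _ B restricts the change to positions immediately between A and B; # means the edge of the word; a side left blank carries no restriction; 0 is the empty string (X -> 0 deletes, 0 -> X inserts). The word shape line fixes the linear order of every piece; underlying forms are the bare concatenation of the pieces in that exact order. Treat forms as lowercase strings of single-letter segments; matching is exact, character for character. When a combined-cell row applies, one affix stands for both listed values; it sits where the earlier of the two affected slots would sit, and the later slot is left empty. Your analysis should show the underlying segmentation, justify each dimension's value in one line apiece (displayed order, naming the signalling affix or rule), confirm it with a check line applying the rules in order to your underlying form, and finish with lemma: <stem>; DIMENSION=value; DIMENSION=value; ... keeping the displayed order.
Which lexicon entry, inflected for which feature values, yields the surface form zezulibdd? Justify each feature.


underlying: zezulip-d-d
POLE=mi - signalled by the affix -d
CASE=du - signalled by the affix -d
check: zezulipdd -> zezulipdd -> zezulibdd
lemma: zezulip; POLE=mi; CASE=du


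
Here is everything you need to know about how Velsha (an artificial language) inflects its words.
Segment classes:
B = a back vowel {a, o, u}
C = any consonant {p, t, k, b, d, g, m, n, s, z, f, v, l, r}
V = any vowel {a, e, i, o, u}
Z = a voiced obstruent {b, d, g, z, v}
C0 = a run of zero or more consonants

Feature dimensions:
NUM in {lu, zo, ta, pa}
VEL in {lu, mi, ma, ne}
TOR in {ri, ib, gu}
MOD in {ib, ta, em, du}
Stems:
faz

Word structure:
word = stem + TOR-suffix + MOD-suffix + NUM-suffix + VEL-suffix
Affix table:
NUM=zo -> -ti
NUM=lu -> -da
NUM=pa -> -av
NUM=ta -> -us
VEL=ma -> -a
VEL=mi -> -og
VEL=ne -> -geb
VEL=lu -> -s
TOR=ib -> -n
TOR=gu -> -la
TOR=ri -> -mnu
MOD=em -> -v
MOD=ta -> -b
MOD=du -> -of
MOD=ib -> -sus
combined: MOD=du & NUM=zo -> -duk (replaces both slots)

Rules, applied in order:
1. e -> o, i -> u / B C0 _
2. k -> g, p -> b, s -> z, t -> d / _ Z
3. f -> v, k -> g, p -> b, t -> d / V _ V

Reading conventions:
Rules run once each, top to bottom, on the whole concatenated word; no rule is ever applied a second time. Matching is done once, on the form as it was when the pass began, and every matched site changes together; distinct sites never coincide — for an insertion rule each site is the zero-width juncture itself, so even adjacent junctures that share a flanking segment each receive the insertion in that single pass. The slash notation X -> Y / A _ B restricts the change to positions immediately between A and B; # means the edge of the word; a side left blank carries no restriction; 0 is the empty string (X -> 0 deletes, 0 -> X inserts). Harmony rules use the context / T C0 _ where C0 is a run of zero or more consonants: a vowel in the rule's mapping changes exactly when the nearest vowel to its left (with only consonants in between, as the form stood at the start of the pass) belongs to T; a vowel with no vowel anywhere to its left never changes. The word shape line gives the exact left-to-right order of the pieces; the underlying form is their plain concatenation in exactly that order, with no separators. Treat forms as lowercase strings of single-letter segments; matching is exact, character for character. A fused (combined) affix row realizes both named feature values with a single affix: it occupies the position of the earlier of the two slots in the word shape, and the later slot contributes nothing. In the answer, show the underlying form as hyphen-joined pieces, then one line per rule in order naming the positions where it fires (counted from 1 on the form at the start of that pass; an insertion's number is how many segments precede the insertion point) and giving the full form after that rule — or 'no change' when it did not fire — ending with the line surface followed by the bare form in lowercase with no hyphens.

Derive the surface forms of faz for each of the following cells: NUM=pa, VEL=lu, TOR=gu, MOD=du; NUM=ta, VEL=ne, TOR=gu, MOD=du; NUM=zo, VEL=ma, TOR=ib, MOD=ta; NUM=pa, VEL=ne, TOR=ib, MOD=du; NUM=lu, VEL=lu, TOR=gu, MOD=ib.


cell NUM=pa, VEL=lu, TOR=gu, MOD=du:
underlying: faz-la-of-av-s
1. e -> o, i -> u / B C0 _: no change
2. k -> g, p -> b, s -> z, t -> d / _ Z: no change
3. f -> v, k -> g, p -> b, t -> d / V _ V: fires at position(s) 7: fazlaovavs
surface: fazlaovavs

cell NUM=ta, VEL=ne, TOR=gu, MOD=du:
underlying: faz-la-of-us-geb
1. e -> o, i -> u / B C0 _: fires at position(s) 11: fazlaofusgob
2. k -> g, p -> b, s -> z, t -> d / _ Z: fires at position(s) 9: fazlaofuzgob
3. f -> v, k -> g, p -> b, t -> d / V _ V: fires at position(s) 7: fazlaovuzgob
surface: fazlaovuzgob

cell NUM=zo, VEL=ma, TOR=ib, MOD=ta:
underlying: faz-n-b-ti-a
1. e -> o, i -> u / B C0 _: fires at position(s) 7: faznbtua
2. k -> g, p -> b, s -> z, t -> d / _ Z: no change
3. f -> v, k -> g, p -> b, t -> d / V _ V: no change
surface: faznbtua

cell NUM=pa, VEL=ne, TOR=ib, MOD=du:
underlying: faz-n-of-av-geb
1. e -> o, i -> u / B C0 _: fires at position(s) 10: faznofavgob
2. k -> g, p -> b, s -> z, t -> d / _ Z: no change
3. f -> v, k -> g, p -> b, t -> d / V _ V: fires at position(s) 6: faznovavgob
surface: faznovavgob

cell NUM=lu, VEL=lu, TOR=gu, MOD=ib:
underlying: faz-la-sus-da-s
1. e -> o, i -> u / B C0 _: no change
2. k -> g, p -> b, s -> z, t -> d / _ Z: fires at position(s) 8: fazlasuzdas
3. f -> v, k -> g, p -> b, t -> d / V _ V: no change
surface: fazlasuzdas


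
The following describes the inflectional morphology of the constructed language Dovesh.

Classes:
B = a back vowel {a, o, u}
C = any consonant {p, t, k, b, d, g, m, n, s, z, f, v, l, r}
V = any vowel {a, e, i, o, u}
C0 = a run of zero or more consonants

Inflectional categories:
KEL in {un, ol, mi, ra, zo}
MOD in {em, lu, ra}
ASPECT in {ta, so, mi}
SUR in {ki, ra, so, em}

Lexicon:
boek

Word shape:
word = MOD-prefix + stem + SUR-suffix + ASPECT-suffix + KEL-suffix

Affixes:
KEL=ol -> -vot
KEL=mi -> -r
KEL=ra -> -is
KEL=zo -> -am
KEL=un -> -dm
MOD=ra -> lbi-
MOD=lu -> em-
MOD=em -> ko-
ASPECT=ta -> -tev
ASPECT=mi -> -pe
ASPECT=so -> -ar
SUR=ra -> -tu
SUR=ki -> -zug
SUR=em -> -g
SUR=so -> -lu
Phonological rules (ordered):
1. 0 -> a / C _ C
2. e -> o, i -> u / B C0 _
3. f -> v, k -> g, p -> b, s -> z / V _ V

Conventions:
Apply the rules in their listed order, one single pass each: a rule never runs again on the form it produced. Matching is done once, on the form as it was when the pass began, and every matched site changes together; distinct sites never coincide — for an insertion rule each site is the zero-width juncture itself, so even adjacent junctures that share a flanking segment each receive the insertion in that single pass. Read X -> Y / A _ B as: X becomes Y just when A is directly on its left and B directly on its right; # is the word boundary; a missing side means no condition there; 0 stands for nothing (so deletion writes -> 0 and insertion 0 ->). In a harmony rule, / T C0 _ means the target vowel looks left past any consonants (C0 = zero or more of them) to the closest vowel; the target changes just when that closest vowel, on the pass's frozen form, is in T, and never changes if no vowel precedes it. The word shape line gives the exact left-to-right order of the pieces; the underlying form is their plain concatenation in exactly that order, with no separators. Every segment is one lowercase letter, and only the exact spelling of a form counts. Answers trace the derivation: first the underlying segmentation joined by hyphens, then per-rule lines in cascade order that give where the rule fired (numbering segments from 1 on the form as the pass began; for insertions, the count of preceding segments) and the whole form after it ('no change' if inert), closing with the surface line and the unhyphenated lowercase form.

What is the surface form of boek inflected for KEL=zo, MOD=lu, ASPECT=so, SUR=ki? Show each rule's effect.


underlying: em-boek-zug-ar-am
1. 0 -> a / C _ C: inserts after position(s) 2, 6: emaboekazugaram
2. e -> o, i -> u / B C0 _: fires at position(s) 6: emabookazugaram
3. f -> v, k -> g, p -> b, s -> z / V _ V: fires at position(s) 7: emaboogazugaram
surface: emaboogazugaram


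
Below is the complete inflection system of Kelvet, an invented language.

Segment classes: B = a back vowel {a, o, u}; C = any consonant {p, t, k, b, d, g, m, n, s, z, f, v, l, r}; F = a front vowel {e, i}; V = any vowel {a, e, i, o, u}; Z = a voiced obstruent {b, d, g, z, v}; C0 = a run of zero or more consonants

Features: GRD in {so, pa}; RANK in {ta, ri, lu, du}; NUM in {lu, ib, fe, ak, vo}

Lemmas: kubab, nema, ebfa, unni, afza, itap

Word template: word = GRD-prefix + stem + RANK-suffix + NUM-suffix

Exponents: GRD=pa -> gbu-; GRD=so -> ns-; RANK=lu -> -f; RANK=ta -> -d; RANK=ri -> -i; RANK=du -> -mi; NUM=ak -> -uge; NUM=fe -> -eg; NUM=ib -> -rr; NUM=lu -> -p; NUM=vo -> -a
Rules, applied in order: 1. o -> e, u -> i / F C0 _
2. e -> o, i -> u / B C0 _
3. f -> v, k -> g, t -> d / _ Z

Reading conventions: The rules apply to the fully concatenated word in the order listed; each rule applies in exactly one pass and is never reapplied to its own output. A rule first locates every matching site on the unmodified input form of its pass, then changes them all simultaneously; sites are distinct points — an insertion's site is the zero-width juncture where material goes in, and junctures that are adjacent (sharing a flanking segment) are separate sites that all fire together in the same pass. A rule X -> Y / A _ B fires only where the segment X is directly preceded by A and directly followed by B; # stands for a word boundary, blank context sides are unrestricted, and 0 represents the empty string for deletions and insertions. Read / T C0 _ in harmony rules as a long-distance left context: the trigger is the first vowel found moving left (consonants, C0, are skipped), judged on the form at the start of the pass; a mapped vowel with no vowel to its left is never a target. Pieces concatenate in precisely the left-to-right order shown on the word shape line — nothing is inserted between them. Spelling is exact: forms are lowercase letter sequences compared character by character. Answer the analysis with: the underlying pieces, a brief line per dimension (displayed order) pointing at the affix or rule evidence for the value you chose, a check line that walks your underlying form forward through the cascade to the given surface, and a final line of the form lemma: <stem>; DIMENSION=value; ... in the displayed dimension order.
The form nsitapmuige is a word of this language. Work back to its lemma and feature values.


underlying: ns-itap-mi-uge
GRD=so - signalled by the affix ns-
RANK=du - signalled by the affix -mi
NUM=ak - signalled by the affix -uge
check: nsitapmiuge -> nsitapmiige -> nsitapmuige -> nsitapmuige
lemma: itap; GRD=so; RANK=du; NUM=ak


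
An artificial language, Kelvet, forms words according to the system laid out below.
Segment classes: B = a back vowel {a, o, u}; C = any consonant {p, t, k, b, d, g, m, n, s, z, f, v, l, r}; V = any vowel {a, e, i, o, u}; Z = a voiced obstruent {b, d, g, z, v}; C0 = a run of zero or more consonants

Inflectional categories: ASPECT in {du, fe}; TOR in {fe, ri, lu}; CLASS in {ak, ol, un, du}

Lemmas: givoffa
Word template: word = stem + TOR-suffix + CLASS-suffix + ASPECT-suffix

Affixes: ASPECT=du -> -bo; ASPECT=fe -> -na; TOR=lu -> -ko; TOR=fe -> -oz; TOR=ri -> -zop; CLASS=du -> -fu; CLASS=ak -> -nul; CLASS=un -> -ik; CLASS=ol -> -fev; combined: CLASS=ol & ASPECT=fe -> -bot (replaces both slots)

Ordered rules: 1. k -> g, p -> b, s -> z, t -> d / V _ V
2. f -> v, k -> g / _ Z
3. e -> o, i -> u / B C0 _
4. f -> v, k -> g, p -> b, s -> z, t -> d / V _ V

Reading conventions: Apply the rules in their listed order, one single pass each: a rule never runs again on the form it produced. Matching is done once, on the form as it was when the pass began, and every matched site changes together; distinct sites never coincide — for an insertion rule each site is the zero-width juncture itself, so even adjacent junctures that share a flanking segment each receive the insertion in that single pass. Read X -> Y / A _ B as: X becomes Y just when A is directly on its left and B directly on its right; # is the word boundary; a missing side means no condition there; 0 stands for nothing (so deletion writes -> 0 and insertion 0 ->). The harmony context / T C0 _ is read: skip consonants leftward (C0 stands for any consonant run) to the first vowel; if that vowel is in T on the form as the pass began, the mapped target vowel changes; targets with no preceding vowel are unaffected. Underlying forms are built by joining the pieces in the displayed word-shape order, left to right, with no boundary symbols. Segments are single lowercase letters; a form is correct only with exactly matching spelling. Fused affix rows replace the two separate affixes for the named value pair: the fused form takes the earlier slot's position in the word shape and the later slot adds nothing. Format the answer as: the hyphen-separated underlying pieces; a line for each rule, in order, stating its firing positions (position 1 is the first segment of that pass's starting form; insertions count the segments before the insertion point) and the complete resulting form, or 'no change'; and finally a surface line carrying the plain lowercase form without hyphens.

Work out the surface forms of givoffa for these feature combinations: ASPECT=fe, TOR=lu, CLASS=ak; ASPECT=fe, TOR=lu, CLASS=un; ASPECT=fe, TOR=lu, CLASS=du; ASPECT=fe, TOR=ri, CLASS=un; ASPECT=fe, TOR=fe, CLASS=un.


cell ASPECT=fe, TOR=lu, CLASS=ak:
underlying: givoffa-ko-nul-na
1. k -> g, p -> b, s -> z, t -> d / V _ V: fires at position(s) 8: givoffagonulna
2. f -> v, k -> g / _ Z: no change
3. e -> o, i -> u / B C0 _: no change
4. f -> v, k -> g, p -> b, s -> z, t -> d / V _ V: no change
surface: givoffagonulna

cell ASPECT=fe, TOR=lu, CLASS=un:
underlying: givoffa-ko-ik-na
1. k -> g, p -> b, s -> z, t -> d / V _ V: fires at position(s) 8: givoffagoikna
2. f -> v, k -> g / _ Z: no change
3. e -> o, i -> u / B C0 _: fires at position(s) 10: givoffagoukna
4. f -> v, k -> g, p -> b, s -> z, t -> d / V _ V: no change
surface: givoffagoukna

cell ASPECT=fe, TOR=lu, CLASS=du:
underlying: givoffa-ko-fu-na
1. k -> g, p -> b, s -> z, t -> d / V _ V: fires at position(s) 8: givoffagofuna
2. f -> v, k -> g / _ Z: no change
3. e -> o, i -> u / B C0 _: no change
4. f -> v, k -> g, p -> b, s -> z, t -> d / V _ V: fires at position(s) 10: givoffagovuna
surface: givoffagovuna

cell ASPECT=fe, TOR=ri, CLASS=un:
underlying: givoffa-zop-ik-na
1. k -> g, p -> b, s -> z, t -> d / V _ V: fires at position(s) 10: givoffazobikna
2. f -> v, k -> g / _ Z: no change
3. e -> o, i -> u / B C0 _: fires at position(s) 11: givoffazobukna
4. f -> v, k -> g, p -> b, s -> z, t -> d / V _ V: no change
surface: givoffazobukna

cell ASPECT=fe, TOR=fe, CLASS=un:
underlying: givoffa-oz-ik-na
1. k -> g, p -> b, s -> z, t -> d / V _ V: no change
2. f -> v, k -> g / _ Z: no change
3. e -> o, i -> u / B C0 _: fires at position(s) 10: givoffaozukna
4. f -> v, k -> g, p -> b, s -> z, t -> d / V _ V: no change
surface: givoffaozukna


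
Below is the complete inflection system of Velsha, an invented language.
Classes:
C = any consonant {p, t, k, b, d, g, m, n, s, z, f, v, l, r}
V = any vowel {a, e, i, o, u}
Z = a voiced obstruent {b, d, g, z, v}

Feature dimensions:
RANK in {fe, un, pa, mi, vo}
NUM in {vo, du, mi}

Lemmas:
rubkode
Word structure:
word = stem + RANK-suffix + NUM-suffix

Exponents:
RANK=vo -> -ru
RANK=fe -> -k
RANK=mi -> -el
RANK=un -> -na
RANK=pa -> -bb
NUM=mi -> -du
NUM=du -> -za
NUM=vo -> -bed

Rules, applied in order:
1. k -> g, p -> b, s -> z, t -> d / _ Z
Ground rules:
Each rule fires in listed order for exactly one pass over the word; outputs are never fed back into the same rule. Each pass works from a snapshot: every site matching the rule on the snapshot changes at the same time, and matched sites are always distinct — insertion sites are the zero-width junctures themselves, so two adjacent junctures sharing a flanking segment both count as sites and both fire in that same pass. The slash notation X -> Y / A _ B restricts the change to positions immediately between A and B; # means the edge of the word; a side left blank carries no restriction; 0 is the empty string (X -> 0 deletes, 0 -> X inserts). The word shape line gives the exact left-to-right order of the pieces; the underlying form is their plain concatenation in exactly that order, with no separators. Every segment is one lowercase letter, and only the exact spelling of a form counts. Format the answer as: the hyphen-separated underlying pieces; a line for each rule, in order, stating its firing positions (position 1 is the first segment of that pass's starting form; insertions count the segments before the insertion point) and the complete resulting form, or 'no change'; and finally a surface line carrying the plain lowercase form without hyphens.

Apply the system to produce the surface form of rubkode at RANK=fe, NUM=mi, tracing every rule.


underlying: rubkode-k-du
1. k -> g, p -> b, s -> z, t -> d / _ Z: fires at position(s) 8: rubkodegdu
surface: rubkodegdu


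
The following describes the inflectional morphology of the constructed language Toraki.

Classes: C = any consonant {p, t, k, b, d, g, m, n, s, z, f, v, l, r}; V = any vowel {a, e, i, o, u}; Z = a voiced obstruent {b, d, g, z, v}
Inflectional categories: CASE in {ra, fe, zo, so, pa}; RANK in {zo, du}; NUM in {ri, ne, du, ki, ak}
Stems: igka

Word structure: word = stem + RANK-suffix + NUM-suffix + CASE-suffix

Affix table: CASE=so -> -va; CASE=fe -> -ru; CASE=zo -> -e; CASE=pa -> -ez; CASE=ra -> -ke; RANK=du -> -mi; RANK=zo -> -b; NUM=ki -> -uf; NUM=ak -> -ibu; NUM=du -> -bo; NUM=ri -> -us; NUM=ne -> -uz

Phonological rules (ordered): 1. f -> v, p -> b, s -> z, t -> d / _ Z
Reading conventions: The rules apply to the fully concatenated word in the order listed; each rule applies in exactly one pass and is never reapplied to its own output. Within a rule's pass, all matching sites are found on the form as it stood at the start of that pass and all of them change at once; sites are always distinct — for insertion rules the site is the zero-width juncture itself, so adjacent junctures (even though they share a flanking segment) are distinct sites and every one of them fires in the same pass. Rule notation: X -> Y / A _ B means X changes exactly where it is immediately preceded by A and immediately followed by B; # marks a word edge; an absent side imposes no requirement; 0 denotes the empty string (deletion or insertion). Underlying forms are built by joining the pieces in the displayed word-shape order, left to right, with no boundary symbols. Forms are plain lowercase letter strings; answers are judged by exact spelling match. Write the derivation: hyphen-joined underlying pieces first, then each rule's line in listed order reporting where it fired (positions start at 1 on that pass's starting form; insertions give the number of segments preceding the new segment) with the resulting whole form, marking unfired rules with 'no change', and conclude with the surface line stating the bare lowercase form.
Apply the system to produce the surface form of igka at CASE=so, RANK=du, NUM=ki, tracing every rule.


underlying: igka-mi-uf-va
1. f -> v, p -> b, s -> z, t -> d / _ Z: fires at position(s) 8: igkamiuvva
surface: igkamiuvva
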